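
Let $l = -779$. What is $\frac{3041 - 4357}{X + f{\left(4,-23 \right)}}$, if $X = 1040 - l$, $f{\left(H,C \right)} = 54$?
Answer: $- \frac{1316}{1873} \approx -0.70262$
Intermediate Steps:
$X = 1819$ ($X = 1040 - -779 = 1040 + 779 = 1819$)
$\frac{3041 - 4357}{X + f{\left(4,-23 \right)}} = \frac{3041 - 4357}{1819 + 54} = - \frac{1316}{1873}$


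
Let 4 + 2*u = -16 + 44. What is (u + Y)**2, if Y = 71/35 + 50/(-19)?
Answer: 57441241/442225 ≈ 129.89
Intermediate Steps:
u = 12 (u = -2 + (-16 + 44)/2 = -2 + (1/2)*28 = -2 + 14 = 12)
Y = -401/665 (Y = 71*(1/35) + 50*(-1/19) = 71/35 - 50/19 = -401/665 ≈ -0.60301)
(u + Y)**2 = (12 - 401/665)**2 = (7579/665)**2 = 57441241/442225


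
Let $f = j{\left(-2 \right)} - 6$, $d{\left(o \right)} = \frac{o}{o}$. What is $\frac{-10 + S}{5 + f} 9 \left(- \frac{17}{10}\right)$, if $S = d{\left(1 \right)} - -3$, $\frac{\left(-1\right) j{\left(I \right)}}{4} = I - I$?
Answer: $- \frac{459}{5} \approx -91.8$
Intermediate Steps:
$j{\left(I \right)} = 0$ ($j{\left(I \right)} = - 4 \left(I - I\right) = \left(-4\right) 0 = 0$)
$d{\left(o \right)} = 1$
$f = -6$ ($f = 0 - 6 = -6$)
$S = 4$ ($S = 1 - -3 = 1 + 3 = 4$)
$\frac{-10 + S}{5 + f} 9 \left(- \frac{17}{10}\right) = \frac{-10 + 4}{5 - 6} \cdot 9 \left(- \frac{17}{10}\right) = - \frac{6}{-1} \cdot 9 \left(\left(-17\right) \frac{1}{10}\right) = \left(-6\right) \left(-1\right) 9 \left(- \frac{17}{10}\right) = 6 \cdot 9 \left(- \frac{17}{10}\right) = 54 \left(- \frac{17}{10}\right) = - \frac{459}{5}$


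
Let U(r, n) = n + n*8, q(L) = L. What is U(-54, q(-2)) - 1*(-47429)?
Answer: 47411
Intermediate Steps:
U(r, n) = 9*n (U(r, n) = n + 8*n = 9*n)
U(-54, q(-2)) - 1*(-47429) = 9*(-2) - 1*(-47429) = -18 + 47429 = 47411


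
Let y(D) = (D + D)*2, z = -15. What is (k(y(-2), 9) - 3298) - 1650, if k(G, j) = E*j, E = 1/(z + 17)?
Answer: -9887/2 ≈ -4943.5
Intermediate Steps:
E = 1/2 (E = 1/(-15 + 17) = 1/2 ≈ 0.50000)
y(D) = 4*D (y(D) = (2*D)*2 = 4*D)
k(G, j) = j/2
(k(y(-2), 9) - 3298) - 1650 = ((1/2)*9 - 3298) - 1650 = (9/2 - 3298) - 1650 = -6587/2 - 1650 = -9887/2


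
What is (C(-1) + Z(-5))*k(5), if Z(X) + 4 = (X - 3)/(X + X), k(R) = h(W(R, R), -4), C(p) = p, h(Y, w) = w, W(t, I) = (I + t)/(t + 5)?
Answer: 84/5 ≈ 16.800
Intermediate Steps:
W(t, I) = (I + t)/(5 + t)
k(R) = -4
Z(X) = -4 + (-3 + X)/(2*X) (Z(X) = -4 + (X - 3)/(X + X) = -4 + (-3 + X)/((2*X)) = -4 + (-3 + X)*(1/(2*X)) = -4 + (-3 + X)/(2*X))
(C(-1) + Z(-5))*k(5) = (-1 + (½)*(-3 - 7*(-5))/(-5))*(-4) = (-1 + (½)*(-⅕)*(-3 + 35))*(-4) = (-1 + (½)*(-⅕)*32)*(-4) = (-1 - 16/5)*(-4) = -21/5*(-4) = 84/5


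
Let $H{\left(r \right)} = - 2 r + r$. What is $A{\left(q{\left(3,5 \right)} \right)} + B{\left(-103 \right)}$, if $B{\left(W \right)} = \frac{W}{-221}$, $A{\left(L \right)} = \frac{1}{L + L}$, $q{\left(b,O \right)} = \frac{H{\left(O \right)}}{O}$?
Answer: $- \frac{15}{442} \approx -0.033937$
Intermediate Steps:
$H{\left(r \right)} = - r$
$q{\left(b,O \right)} = -1$ ($q{\left(b,O \right)} = \frac{\left(-1\right) O}{O} = -1$)
$A{\left(L \right)} = \frac{1}{2 L}$
$B{\left(W \right)} = - \frac{W}{221}$ ($B{\left(W \right)} = W \left(- \frac{1}{221}\right) = - \frac{W}{221}$)
$A{\left(q{\left(3,5 \right)} \right)} + B{\left(-103 \right)} = \frac{1}{2 \left(-1\right)} - - \frac{103}{221} = \frac{1}{2} \left(-1\right) + \frac{103}{221} = - \frac{1}{2} + \frac{103}{221} = - \frac{15}{442}$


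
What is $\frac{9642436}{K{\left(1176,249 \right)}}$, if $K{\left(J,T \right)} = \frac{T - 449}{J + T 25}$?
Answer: $- \frac{17840917209}{50} \approx -3.5682 \cdot 10^{8}$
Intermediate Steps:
$K{\left(J,T \right)} = \frac{-449 + T}{J + 25 T}$
$\frac{9642436}{K{\left(1176,249 \right)}} = \frac{9642436}{\frac{1}{1176 + 25 \cdot 249} \left(-449 + 249\right)} = \frac{9642436}{\frac{1}{1176 + 6225} \left(-200\right)} = \frac{9642436}{\frac{1}{7401} \left(-200\right)} = \frac{9642436}{- \frac{200}{7401}} = 9642436 \left(- \frac{7401}{200}\right) = - \frac{17840917209}{50}$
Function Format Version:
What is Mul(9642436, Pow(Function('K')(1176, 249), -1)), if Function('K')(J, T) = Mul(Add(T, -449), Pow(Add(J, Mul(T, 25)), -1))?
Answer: Rational(-17840917209, 50) ≈ -3.5682e+8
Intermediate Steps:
Function('K')(J, T) = Mul(Pow(Add(J, Mul(25, T)), -1), Add(-449, T)) (Function('K')(J, T) = Mul(Add(-449, T), Pow(Add(J, Mul(25, T)), -1)) = Mul(Pow(Add(J, Mul(25, T)), -1), Add(-449, T)))
Mul(9642436, Pow(Function('K')(1176, 249), -1)) = Mul(9642436, Pow(Mul(Pow(Add(1176, Mul(25, 249)), -1), Add(-449, 249)), -1)) = Mul(9642436, Pow(Mul(Pow(Add(1176, 6225), -1), -200), -1)) = Mul(9642436, Pow(Mul(Pow(7401, -1), -200), -1)) = Mul(9642436, Pow(Mul(Rational(1, 7401), -200), -1)) = Mul(9642436, Pow(Rational(-200, 7401), -1)) = Mul(9642436, Rational(-7401, 200)) = Rational(-17840917209, 50)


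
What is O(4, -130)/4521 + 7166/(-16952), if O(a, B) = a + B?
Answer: -5755573/12773332 ≈ -0.45059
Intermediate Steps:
O(a, B) = B + a
O(4, -130)/4521 + 7166/(-16952) = (-130 + 4)/4521 + 7166/(-16952) = -126*1/4521 + 7166*(-1/16952) = -42/1507 - 3583/8476 = -5755573/12773332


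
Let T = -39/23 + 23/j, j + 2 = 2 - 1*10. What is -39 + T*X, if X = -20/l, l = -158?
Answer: -71782/1817 ≈ -39.506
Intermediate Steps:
j = -10 (j = -2 + (2 - 1*10) = -2 + (2 - 10) = -2 - 8 = -10)
T = -919/230 (T = -39/23 + 23/(-10) = -39*1/23 + 23*(-1/10) = -39/23 - 23/10 = -919/230 ≈ -3.9957)
X = 10/79 (X = -20/(-158) = -20*(-1/158) = 10/79 ≈ 0.12658)
-39 + T*X = -39 - 919/230*10/79 = -39 - 919/1817 = -71782/1817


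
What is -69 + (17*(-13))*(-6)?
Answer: 1257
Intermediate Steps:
-69 + (17*(-13))*(-6) = -69 - 221*(-6) = -69 + 1326 = 1257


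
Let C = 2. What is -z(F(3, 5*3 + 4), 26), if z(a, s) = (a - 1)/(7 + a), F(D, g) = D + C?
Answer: -1/3 ≈ -0.33333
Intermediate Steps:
F(D, g) = 2 + D (F(D, g) = D + 2 = 2 + D)
z(a, s) = (-1 + a)/(7 + a)
-z(F(3, 5*3 + 4), 26) = -(-1 + (2 + 3))/(7 + (2 + 3)) = -(-1 + 5)/(7 + 5) = -4/12 = -1*1/3 = -1/3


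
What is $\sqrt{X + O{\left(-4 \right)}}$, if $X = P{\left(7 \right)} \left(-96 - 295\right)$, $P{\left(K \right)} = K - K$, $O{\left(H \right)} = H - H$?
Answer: $0$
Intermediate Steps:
$O{\left(H \right)} = 0$
$P{\left(K \right)} = 0$
$X = 0$ ($X = 0 \left(-96 - 295\right) = 0 \left(-391\right) = 0$)
$\sqrt{X + O{\left(-4 \right)}} = \sqrt{0 + 0} = \sqrt{0} = 0$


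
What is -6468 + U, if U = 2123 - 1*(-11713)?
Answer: 7368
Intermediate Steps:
U = 13836 (U = 2123 + 11713 = 13836)
-6468 + U = -6468 + 13836 = 7368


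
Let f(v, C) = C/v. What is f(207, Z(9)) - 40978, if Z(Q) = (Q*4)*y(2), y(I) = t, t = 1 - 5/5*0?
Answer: -942490/23 ≈ -40978.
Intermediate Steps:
t = 1 (t = 1 - 5*⅕*0 = 1 - 1*0 = 1 + 0 = 1)
y(I) = 1
Z(Q) = 4*Q (Z(Q) = (Q*4)*1 = (4*Q)*1 = 4*Q)
f(207, Z(9)) - 40978 = (4*9)/207 - 40978 = 36*(1/207) - 40978 = 4/23 - 40978 = -942490/23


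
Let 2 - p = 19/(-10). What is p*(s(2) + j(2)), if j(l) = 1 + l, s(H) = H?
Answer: 39/2 ≈ 19.500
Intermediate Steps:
p = 39/10 (p = 2 - 19/(-10) = 2 - 19*(-1)/10 = 2 - 1*(-19/10) = 2 + 19/10 = 39/10 ≈ 3.9000)
p*(s(2) + j(2)) = 39*(2 + (1 + 2))/10 = 39*(2 + 3)/10 = (39/10)*5 = 39/2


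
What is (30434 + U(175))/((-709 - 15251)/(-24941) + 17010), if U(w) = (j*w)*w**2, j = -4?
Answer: -1658116873/1317585 ≈ -1258.5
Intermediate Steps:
U(w) = -4*w**3 (U(w) = (-4*w)*w**2 = -4*w**3)
(30434 + U(175))/((-709 - 15251)/(-24941) + 17010) = (30434 - 4*175**3)/((-709 - 15251)/(-24941) + 17010) = (30434 - 4*5359375)/(-15960*(-1/24941) + 17010) = (30434 - 21437500)/(2280/3563 + 17010) = -21407066/60608910/3563 = -21407066*3563/60608910 = -1658116873/1317585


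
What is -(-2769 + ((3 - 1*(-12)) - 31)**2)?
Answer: 2513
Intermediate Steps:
-(-2769 + ((3 - 1*(-12)) - 31)**2) = -(-2769 + ((3 + 12) - 31)**2) = -(-2769 + (15 - 31)**2) = -(-2769 + (-16)**2) = -(-2769 + 256) = -1*(-2513) = 2513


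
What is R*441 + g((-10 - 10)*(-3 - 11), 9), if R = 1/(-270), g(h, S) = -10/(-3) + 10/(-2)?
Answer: -33/10 ≈ -3.3000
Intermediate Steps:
g(h, S) = -5/3 (g(h, S) = -10*(-⅓) + 10*(-½) = 10/3 - 5 = -5/3)
R = -1/270 ≈ -0.0037037
R*441 + g((-10 - 10)*(-3 - 11), 9) = -1/270*441 - 5/3 = -49/30 - 5/3 = -33/10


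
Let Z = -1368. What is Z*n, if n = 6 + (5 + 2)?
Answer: -17784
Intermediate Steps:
n = 13 (n = 6 + 7 = 13)
Z*n = -1368*13 = -17784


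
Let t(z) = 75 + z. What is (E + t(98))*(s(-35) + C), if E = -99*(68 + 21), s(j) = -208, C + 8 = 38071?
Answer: -326991490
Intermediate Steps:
C = 38063 (C = -8 + 38071 = 38063)
E = -8811 (E = -99*89 = -8811)
(E + t(98))*(s(-35) + C) = (-8811 + (75 + 98))*(-208 + 38063) = (-8811 + 173)*37855 = -8638*37855 = -326991490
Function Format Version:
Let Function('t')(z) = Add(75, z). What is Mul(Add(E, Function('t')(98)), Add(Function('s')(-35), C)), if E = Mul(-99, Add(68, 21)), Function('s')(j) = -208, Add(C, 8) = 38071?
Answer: -326991490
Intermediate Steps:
C = 38063 (C = Add(-8, 38071) = 38063)
E = -8811 (E = Mul(-99, 89) = -8811)
Mul(Add(E, Function('t')(98)), Add(Function('s')(-35), C)) = Mul(Add(-8811, Add(75, 98)), Add(-208, 38063)) = Mul(Add(-8811, 173), 37855) = Mul(-8638, 37855) = -326991490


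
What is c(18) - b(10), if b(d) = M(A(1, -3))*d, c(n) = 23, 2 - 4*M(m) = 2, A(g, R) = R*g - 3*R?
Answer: 23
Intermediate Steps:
A(g, R) = -3*R + R*g
M(m) = 0 (M(m) = ½ - ¼*2 = ½ - ½ = 0)
b(d) = 0 (b(d) = 0*d = 0)
c(18) - b(10) = 23 - 1*0 = 23 + 0 = 23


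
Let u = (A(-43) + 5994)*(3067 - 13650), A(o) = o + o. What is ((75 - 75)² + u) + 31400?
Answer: -62492964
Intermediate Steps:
A(o) = 2*o
u = -62524364 (u = (2*(-43) + 5994)*(3067 - 13650) = (-86 + 5994)*(-10583) = 5908*(-10583) = -62524364)
((75 - 75)² + u) + 31400 = ((75 - 75)² - 62524364) + 31400 = (0² - 62524364) + 31400 = (0 - 62524364) + 31400 = -62524364 + 31400 = -62492964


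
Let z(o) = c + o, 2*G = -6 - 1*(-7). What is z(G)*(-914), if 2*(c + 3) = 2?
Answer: 1371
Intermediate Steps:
c = -2 (c = -3 + (½)*2 = -3 + 1 = -2)
G = ½ (G = (-6 - 1*(-7))/2 = (-6 + 7)/2 = (½)*1 = ½ ≈ 0.50000)
z(o) = -2 + o
z(G)*(-914) = (-2 + ½)*(-914) = -3/2*(-914) = 1371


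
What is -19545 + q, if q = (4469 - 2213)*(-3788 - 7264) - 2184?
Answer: -24955041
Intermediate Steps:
q = -24935496 (q = 2256*(-11052) - 2184 = -24933312 - 2184 = -24935496)
-19545 + q = -19545 - 24935496 = -24955041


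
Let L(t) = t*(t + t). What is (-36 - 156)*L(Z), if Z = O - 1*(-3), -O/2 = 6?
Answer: -31104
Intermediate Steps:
O = -12 (O = -2*6 = -12)
Z = -9 (Z = -12 - 1*(-3) = -12 + 3 = -9)
L(t) = 2*t² (L(t) = t*(2*t) = 2*t²)
(-36 - 156)*L(Z) = (-36 - 156)*(2*(-9)²) = -384*81 = -192*162 = -31104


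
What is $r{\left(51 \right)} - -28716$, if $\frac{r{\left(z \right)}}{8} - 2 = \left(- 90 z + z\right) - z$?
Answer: $-7988$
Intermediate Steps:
$r{\left(z \right)} = 16 - 720 z$ ($r{\left(z \right)} = 16 + 8 \left(\left(- 90 z + z\right) - z\right) = 16 + 8 \left(- 89 z - z\right) = 16 + 8 \left(- 90 z\right) = 16 - 720 z$)
$r{\left(51 \right)} - -28716 = \left(16 - 36720\right) - -28716 = \left(16 - 36720\right) + 28716 = -36704 + 28716 = -7988$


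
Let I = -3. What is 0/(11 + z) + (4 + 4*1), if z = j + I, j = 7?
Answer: 8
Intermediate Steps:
z = 4 (z = 7 - 3 = 4)
0/(11 + z) + (4 + 4*1) = 0/(11 + 4) + (4 + 4*1) = 0/15 + (4 + 4) = 0*(1/15) + 8 = 0 + 8 = 8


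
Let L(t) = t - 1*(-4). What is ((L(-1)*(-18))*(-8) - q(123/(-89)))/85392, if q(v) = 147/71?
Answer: 10175/2020944 ≈ 0.0050348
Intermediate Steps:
L(t) = 4 + t (L(t) = t + 4 = 4 + t)
q(v) = 147/71 (q(v) = 147*(1/71) = 147/71)
((L(-1)*(-18))*(-8) - q(123/(-89)))/85392 = (((4 - 1)*(-18))*(-8) - 1*147/71)/85392 = ((3*(-18))*(-8) - 147/71)*(1/85392) = (-54*(-8) - 147/71)*(1/85392) = (432 - 147/71)*(1/85392) = (30525/71)*(1/85392) = 10175/2020944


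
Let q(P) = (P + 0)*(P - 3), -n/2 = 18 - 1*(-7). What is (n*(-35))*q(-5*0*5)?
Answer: 0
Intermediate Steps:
n = -50 (n = -2*(18 - 1*(-7)) = -2*(18 + 7) = -2*25 = -50)
q(P) = P*(-3 + P)
(n*(-35))*q(-5*0*5) = (-50*(-35))*((-5*0*5)*(-3 - 5*0*5)) = 1750*((0*5)*(-3 + 0*5)) = 1750*(0*(-3 + 0)) = 1750*(0*(-3)) = 1750*0 = 0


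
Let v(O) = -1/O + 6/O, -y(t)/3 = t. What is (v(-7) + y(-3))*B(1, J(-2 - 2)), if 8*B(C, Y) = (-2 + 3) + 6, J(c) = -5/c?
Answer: 29/4 ≈ 7.2500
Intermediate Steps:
y(t) = -3*t
v(O) = 5/O
B(C, Y) = 7/8 (B(C, Y) = ((-2 + 3) + 6)/8 = (1 + 6)/8 = (⅛)*7 = 7/8)
(v(-7) + y(-3))*B(1, J(-2 - 2)) = (5/(-7) - 3*(-3))*(7/8) = (5*(-⅐) + 9)*(7/8) = (-5/7 + 9)*(7/8) = (58/7)*(7/8) = 29/4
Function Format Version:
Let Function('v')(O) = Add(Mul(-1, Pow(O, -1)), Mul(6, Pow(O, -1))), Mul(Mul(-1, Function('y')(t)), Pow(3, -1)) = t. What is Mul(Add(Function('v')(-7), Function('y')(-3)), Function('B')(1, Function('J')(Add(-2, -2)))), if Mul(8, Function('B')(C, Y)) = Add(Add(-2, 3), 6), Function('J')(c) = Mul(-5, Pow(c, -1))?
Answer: Rational(29, 4) ≈ 7.2500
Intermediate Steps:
Function('y')(t) = Mul(-3, t)
Function('v')(O) = Mul(5, Pow(O, -1))
Function('B')(C, Y) = Rational(7, 8) (Function('B')(C, Y) = Mul(Rational(1, 8), Add(Add(-2, 3), 6)) = Mul(Rational(1, 8), Add(1, 6)) = Mul(Rational(1, 8), 7) = Rational(7, 8))
Mul(Add(Function('v')(-7), Function('y')(-3)), Function('B')(1, Function('J')(Add(-2, -2)))) = Mul(Add(Mul(5, Pow(-7, -1)), Mul(-3, -3)), Rational(7, 8)) = Mul(Add(Mul(5, Rational(-1, 7)), 9), Rational(7, 8)) = Mul(Add(Rational(-5, 7), 9), Rational(7, 8)) = Mul(Rational(58, 7), Rational(7, 8)) = Rational(29, 4)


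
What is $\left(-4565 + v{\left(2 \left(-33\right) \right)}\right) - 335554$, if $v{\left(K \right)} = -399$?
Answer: $-340518$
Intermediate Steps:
$\left(-4565 + v{\left(2 \left(-33\right) \right)}\right) - 335554 = \left(-4565 - 399\right) - 335554 = -4964 - 335554 = -340518$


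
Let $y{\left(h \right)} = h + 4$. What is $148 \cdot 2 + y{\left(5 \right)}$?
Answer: $305$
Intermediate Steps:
$y{\left(h \right)} = 4 + h$
$148 \cdot 2 + y{\left(5 \right)} = 148 \cdot 2 + \left(4 + 5\right) = 296 + 9 = 305$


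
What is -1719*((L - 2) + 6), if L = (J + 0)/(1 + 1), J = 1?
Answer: -15471/2 ≈ -7735.5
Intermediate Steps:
L = 1/2 (L = (1 + 0)/(1 + 1) = 1/2 ≈ 0.50000)
-1719*((L - 2) + 6) = -1719*((1/2 - 2) + 6) = -1719*(-3/2 + 6) = -1719*9/2 = -15471/2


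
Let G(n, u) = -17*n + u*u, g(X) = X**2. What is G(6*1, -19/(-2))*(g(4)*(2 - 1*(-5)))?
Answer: -1316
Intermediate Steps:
G(n, u) = u**2 - 17*n (G(n, u) = -17*n + u**2 = u**2 - 17*n)
G(6*1, -19/(-2))*(g(4)*(2 - 1*(-5))) = ((-19/(-2))**2 - 102)*(4**2*(2 - 1*(-5))) = ((-19*(-1/2))**2 - 17*6)*(16*(2 + 5)) = ((19/2)**2 - 102)*(16*7) = (361/4 - 102)*112 = -47/4*112 = -1316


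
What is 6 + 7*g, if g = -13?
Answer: -85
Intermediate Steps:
6 + 7*g = 6 + 7*(-13) = 6 - 91 = -85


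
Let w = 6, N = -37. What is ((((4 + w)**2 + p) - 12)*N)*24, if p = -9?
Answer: -70152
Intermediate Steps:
((((4 + w)**2 + p) - 12)*N)*24 = ((((4 + 6)**2 - 9) - 12)*(-37))*24 = (((10**2 - 9) - 12)*(-37))*24 = (((100 - 9) - 12)*(-37))*24 = ((91 - 12)*(-37))*24 = (79*(-37))*24 = -2923*24 = -70152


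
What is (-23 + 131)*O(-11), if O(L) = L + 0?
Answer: -1188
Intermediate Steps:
O(L) = L
(-23 + 131)*O(-11) = (-23 + 131)*(-11) = 108*(-11) = -1188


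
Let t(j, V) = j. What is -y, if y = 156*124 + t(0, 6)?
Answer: -19344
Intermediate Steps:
y = 19344 (y = 156*124 + 0 = 19344 + 0 = 19344)
-y = -1*19344 = -19344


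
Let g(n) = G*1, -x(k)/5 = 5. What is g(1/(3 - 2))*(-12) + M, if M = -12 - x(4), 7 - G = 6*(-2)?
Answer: -215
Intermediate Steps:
x(k) = -25 (x(k) = -5*5 = -25)
G = 19 (G = 7 - 6*(-2) = 7 - 1*(-12) = 7 + 12 = 19)
M = 13 (M = -12 - 1*(-25) = -12 + 25 = 13)
g(n) = 19 (g(n) = 19*1 = 19)
g(1/(3 - 2))*(-12) + M = 19*(-12) + 13 = -228 + 13 = -215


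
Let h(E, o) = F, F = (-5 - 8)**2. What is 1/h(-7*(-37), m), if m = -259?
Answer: 1/169 ≈ 0.0059172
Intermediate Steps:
F = 169 (F = (-13)**2 = 169)
h(E, o) = 169
1/h(-7*(-37), m) = 1/169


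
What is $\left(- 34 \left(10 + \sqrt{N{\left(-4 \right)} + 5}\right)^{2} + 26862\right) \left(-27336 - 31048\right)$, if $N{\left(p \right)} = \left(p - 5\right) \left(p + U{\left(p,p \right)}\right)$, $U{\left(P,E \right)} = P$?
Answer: $-1216956096 + 39701120 \sqrt{77} \approx -8.6858 \cdot 10^{8}$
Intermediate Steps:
$N{\left(p \right)} = 2 p \left(-5 + p\right)$ ($N{\left(p \right)} = \left(p - 5\right) \left(p + p\right) = \left(-5 + p\right) 2 p = 2 p \left(-5 + p\right)$)
$\left(- 34 \left(10 + \sqrt{N{\left(-4 \right)} + 5}\right)^{2} + 26862\right) \left(-27336 - 31048\right) = \left(- 34 \left(10 + \sqrt{2 \left(-4\right) \left(-5 - 4\right) + 5}\right)^{2} + 26862\right) \left(-27336 - 31048\right) = \left(- 34 \left(10 + \sqrt{2 \left(-4\right) \left(-9\right) + 5}\right)^{2} + 26862\right) \left(-58384\right) = \left(- 34 \left(10 + \sqrt{72 + 5}\right)^{2} + 26862\right) \left(-58384\right) = \left(- 34 \left(10 + \sqrt{77}\right)^{2} + 26862\right) \left(-58384\right) = \left(26862 - 34 \left(10 + \sqrt{77}\right)^{2}\right) \left(-58384\right) = -1568311008 + 1985056 \left(10 + \sqrt{77}\right)^{2}$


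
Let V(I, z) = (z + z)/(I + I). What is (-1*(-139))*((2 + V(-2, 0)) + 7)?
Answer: 1251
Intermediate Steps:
V(I, z) = z/I (V(I, z) = (2*z)/((2*I)) = (2*z)*(1/(2*I)) = z/I)
(-1*(-139))*((2 + V(-2, 0)) + 7) = (-1*(-139))*((2 + 0/(-2)) + 7) = 139*((2 + 0*(-½)) + 7) = 139*((2 + 0) + 7) = 139*(2 + 7) = 139*9 = 1251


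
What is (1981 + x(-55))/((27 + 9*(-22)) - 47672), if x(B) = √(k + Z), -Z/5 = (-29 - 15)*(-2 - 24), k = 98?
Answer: -1981/47843 - I*√5622/47843 ≈ -0.041406 - 0.0015672*I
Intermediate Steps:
Z = -5720 (Z = -5*(-29 - 15)*(-2 - 24) = -(-220)*(-26) = -5*1144 = -5720)
x(B) = I*√5622 (x(B) = √(98 - 5720) = √(-5622) = I*√5622)
(1981 + x(-55))/((27 + 9*(-22)) - 47672) = (1981 + I*√5622)/((27 + 9*(-22)) - 47672) = (1981 + I*√5622)/((27 - 198) - 47672) = (1981 + I*√5622)/(-171 - 47672) = (1981 + I*√5622)/(-47843) = (1981 + I*√5622)*(-1/47843) = -1981/47843 - I*√5622/47843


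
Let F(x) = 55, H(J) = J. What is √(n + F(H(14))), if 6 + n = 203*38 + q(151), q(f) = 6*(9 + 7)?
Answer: √7859 ≈ 88.651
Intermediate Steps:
q(f) = 96 (q(f) = 6*16 = 96)
n = 7804 (n = -6 + (203*38 + 96) = -6 + (7714 + 96) = -6 + 7810 = 7804)
√(n + F(H(14))) = √(7804 + 55) = √7859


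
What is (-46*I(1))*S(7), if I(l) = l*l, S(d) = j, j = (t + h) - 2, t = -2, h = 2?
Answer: 92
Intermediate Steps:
j = -2 (j = (-2 + 2) - 2 = 0 - 2 = -2)
S(d) = -2
I(l) = l**2
(-46*I(1))*S(7) = -46*1**2*(-2) = -46*1*(-2) = -46*(-2) = 92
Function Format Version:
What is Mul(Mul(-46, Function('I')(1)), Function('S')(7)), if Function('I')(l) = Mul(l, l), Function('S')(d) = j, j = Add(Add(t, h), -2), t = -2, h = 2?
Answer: 92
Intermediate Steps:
j = -2 (j = Add(Add(-2, 2), -2) = Add(0, -2) = -2)
Function('S')(d) = -2
Function('I')(l) = Pow(l, 2)
Mul(Mul(-46, Function('I')(1)), Function('S')(7)) = Mul(Mul(-46, Pow(1, 2)), -2) = Mul(Mul(-46, 1), -2) = Mul(-46, -2) = 92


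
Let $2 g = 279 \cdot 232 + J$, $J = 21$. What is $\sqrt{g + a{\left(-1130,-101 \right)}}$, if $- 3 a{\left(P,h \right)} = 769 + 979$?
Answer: $\frac{\sqrt{1144506}}{6} \approx 178.3$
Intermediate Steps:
$a{\left(P,h \right)} = - \frac{1748}{3}$ ($a{\left(P,h \right)} = - \frac{769 + 979}{3} = \left(- \frac{1}{3}\right) 1748 = - \frac{1748}{3}$)
$g = \frac{64749}{2}$ ($g = \frac{279 \cdot 232 + 21}{2} = \frac{64728 + 21}{2} = \frac{1}{2} \cdot 64749 = \frac{64749}{2} \approx 32375.0$)
$\sqrt{g + a{\left(-1130,-101 \right)}} = \sqrt{\frac{64749}{2} - \frac{1748}{3}} = \sqrt{\frac{190751}{6}} = \frac{\sqrt{1144506}}{6}$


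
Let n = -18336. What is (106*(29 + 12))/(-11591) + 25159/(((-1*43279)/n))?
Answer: 5346918989050/501646889 ≈ 10659.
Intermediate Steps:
(106*(29 + 12))/(-11591) + 25159/(((-1*43279)/n)) = (106*(29 + 12))/(-11591) + 25159/((-1*43279/(-18336))) = (106*41)*(-1/11591) + 25159/((-43279*(-1/18336))) = 4346*(-1/11591) + 25159/(43279/18336) = -4346/11591 + 25159*(18336/43279) = -4346/11591 + 461315424/43279 = 5346918989050/501646889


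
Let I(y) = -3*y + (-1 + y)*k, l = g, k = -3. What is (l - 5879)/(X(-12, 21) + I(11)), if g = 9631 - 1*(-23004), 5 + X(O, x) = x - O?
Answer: -26756/35 ≈ -764.46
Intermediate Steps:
X(O, x) = -5 + x - O (X(O, x) = -5 + (x - O) = -5 + x - O)
g = 32635 (g = 9631 + 23004 = 32635)
l = 32635
I(y) = 3 - 6*y (I(y) = -3*y + (-1 + y)*(-3) = -3*y + (3 - 3*y) = 3 - 6*y)
(l - 5879)/(X(-12, 21) + I(11)) = (32635 - 5879)/((-5 + 21 - 1*(-12)) + (3 - 6*11)) = 26756/((-5 + 21 + 12) + (3 - 66)) = 26756/(28 - 63) = 26756/(-35) = 26756*(-1/35) = -26756/35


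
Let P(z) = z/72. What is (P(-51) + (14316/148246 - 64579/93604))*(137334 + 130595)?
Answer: -2074077437776247/5947036536 ≈ -3.4876e+5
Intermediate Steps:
P(z) = z/72 (P(z) = z*(1/72) = z/72)
(P(-51) + (14316/148246 - 64579/93604))*(137334 + 130595) = ((1/72)*(-51) + (14316/148246 - 64579/93604))*(137334 + 130595) = (-17/24 + (14316*(1/148246) - 64579*1/93604))*267929 = (-17/24 + (7158/74123 - 64579/93604))*267929 = (-17/24 - 588110255/991172756)*267929 = -7741145743/5947036536*267929 = -2074077437776247/5947036536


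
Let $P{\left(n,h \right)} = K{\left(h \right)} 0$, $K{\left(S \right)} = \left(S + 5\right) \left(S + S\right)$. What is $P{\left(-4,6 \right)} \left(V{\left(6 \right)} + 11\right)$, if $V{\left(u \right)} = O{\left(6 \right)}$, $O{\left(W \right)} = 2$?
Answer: $0$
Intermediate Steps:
$V{\left(u \right)} = 2$
$K{\left(S \right)} = 2 S \left(5 + S\right)$ ($K{\left(S \right)} = \left(5 + S\right) 2 S = 2 S \left(5 + S\right)$)
$P{\left(n,h \right)} = 0$ ($P{\left(n,h \right)} = 2 h \left(5 + h\right) 0 = 0$)
$P{\left(-4,6 \right)} \left(V{\left(6 \right)} + 11\right) = 0 \left(2 + 11\right) = 0 \cdot 13 = 0$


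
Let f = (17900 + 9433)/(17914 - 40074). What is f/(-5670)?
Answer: 3037/13960800 ≈ 0.00021754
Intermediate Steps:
f = -27333/22160 (f = 27333/(-22160) = 27333*(-1/22160) = -27333/22160 ≈ -1.2334)
f/(-5670) = -27333/22160/(-5670) = -27333/22160*(-1/5670) = 3037/13960800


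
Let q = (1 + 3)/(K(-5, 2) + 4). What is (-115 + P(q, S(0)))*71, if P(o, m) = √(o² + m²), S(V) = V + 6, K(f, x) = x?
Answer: -8165 + 142*√82/3 ≈ -7736.4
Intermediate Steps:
S(V) = 6 + V
q = ⅔ (q = (1 + 3)/(2 + 4) = 4/6 = 4*(⅙) = ⅔ ≈ 0.66667)
P(o, m) = √(m² + o²)
(-115 + P(q, S(0)))*71 = (-115 + √((6 + 0)² + (⅔)²))*71 = (-115 + √(6² + 4/9))*71 = (-115 + √(36 + 4/9))*71 = (-115 + √(328/9))*71 = (-115 + 2*√82/3)*71 = -8165 + 142*√82/3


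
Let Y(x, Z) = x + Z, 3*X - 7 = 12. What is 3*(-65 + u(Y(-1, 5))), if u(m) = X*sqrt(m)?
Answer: -157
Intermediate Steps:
X = 19/3 (X = 7/3 + (1/3)*12 = 7/3 + 4 = 19/3 ≈ 6.3333)
Y(x, Z) = Z + x
u(m) = 19*sqrt(m)/3
3*(-65 + u(Y(-1, 5))) = 3*(-65 + 19*sqrt(5 - 1)/3) = 3*(-65 + 19*sqrt(4)/3) = 3*(-65 + (19/3)*2) = 3*(-65 + 38/3) = 3*(-157/3) = -157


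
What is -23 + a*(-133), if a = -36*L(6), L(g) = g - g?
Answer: -23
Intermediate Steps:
L(g) = 0
a = 0 (a = -36*0 = 0)
-23 + a*(-133) = -23 + 0*(-133) = -23 + 0 = -23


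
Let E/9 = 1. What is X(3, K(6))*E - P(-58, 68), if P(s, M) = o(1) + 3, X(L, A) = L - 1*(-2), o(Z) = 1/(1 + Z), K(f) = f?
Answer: 83/2 ≈ 41.500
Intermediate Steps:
E = 9 (E = 9*1 = 9)
X(L, A) = 2 + L (X(L, A) = L + 2 = 2 + L)
P(s, M) = 7/2 (P(s, M) = 1/(1 + 1) + 3 = 1/2 + 3 = ½ + 3 = 7/2)
X(3, K(6))*E - P(-58, 68) = (2 + 3)*9 - 1*7/2 = 5*9 - 7/2 = 45 - 7/2 = 83/2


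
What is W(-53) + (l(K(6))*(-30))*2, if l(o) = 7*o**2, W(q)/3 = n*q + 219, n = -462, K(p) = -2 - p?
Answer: 47235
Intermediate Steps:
W(q) = 657 - 1386*q (W(q) = 3*(-462*q + 219) = 3*(219 - 462*q) = 657 - 1386*q)
W(-53) + (l(K(6))*(-30))*2 = (657 - 1386*(-53)) + ((7*(-2 - 1*6)**2)*(-30))*2 = (657 + 73458) + ((7*(-2 - 6)**2)*(-30))*2 = 74115 + ((7*(-8)**2)*(-30))*2 = 74115 + ((7*64)*(-30))*2 = 74115 + (448*(-30))*2 = 74115 - 13440*2 = 74115 - 26880 = 47235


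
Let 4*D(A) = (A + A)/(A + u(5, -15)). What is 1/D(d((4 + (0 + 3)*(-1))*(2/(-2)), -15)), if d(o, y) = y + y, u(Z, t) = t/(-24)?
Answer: 47/24 ≈ 1.9583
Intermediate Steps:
u(Z, t) = -t/24 (u(Z, t) = t*(-1/24) = -t/24)
d(o, y) = 2*y
D(A) = A/(2*(5/8 + A)) (D(A) = ((A + A)/(A - 1/24*(-15)))/4 = ((2*A)/(A + 5/8))/4 = ((2*A)/(5/8 + A))/4 = (2*A/(5/8 + A))/4 = A/(2*(5/8 + A)))
1/D(d((4 + (0 + 3)*(-1))*(2/(-2)), -15)) = 1/(4*(2*(-15))/(5 + 8*(2*(-15)))) = 1/(4*(-30)/(5 + 8*(-30))) = 1/(4*(-30)/(5 - 240)) = 1/(4*(-30)/(-235)) = 1/(4*(-30)*(-1/235)) = 1/(24/47) = 47/24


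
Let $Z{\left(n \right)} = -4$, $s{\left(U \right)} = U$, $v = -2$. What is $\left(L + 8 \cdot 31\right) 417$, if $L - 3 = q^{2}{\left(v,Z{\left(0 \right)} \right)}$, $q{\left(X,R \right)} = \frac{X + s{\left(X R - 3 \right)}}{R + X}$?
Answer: $\frac{419085}{4} \approx 1.0477 \cdot 10^{5}$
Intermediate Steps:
$q{\left(X,R \right)} = \frac{-3 + X + R X}{R + X}$ ($q{\left(X,R \right)} = \frac{X + \left(X R - 3\right)}{R + X} = \frac{X + \left(R X - 3\right)}{R + X} = \frac{X + \left(-3 + R X\right)}{R + X} = \frac{-3 + X + R X}{R + X}$)
$L = \frac{13}{4}$ ($L = 3 + \left(\frac{-3 - 2 - -8}{-4 - 2}\right)^{2} = 3 + \left(\frac{-3 - 2 + 8}{-6}\right)^{2} = 3 + \left(\left(- \frac{1}{6}\right) 3\right)^{2} = 3 + \left(- \frac{1}{2}\right)^{2} = 3 + \frac{1}{4} = \frac{13}{4} \approx 3.25$)
$\left(L + 8 \cdot 31\right) 417 = \left(\frac{13}{4} + 8 \cdot 31\right) 417 = \left(\frac{13}{4} + 248\right) 417 = \frac{1005}{4} \cdot 417 = \frac{419085}{4}$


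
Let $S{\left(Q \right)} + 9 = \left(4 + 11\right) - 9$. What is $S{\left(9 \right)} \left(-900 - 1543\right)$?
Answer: $7329$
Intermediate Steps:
$S{\left(Q \right)} = -3$ ($S{\left(Q \right)} = -9 + \left(\left(4 + 11\right) - 9\right) = -9 + \left(15 - 9\right) = -9 + 6 = -3$)
$S{\left(9 \right)} \left(-900 - 1543\right) = - 3 \left(-900 - 1543\right) = \left(-3\right) \left(-2443\right) = 7329$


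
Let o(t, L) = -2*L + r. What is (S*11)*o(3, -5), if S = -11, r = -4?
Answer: -726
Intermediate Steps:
o(t, L) = -4 - 2*L (o(t, L) = -2*L - 4 = -4 - 2*L)
(S*11)*o(3, -5) = (-11*11)*(-4 - 2*(-5)) = -121*(-4 + 10) = -121*6 = -726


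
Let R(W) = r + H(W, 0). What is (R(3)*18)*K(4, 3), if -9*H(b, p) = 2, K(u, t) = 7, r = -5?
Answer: -658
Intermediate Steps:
H(b, p) = -2/9 (H(b, p) = -⅑*2 = -2/9)
R(W) = -47/9 (R(W) = -5 - 2/9 = -47/9)
(R(3)*18)*K(4, 3) = -47/9*18*7 = -94*7 = -658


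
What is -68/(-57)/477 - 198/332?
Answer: -2680423/4513374 ≈ -0.59388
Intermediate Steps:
-68/(-57)/477 - 198/332 = -68*(-1/57)*(1/477) - 198*1/332 = (68/57)*(1/477) - 99/166 = 68/27189 - 99/166 = -2680423/4513374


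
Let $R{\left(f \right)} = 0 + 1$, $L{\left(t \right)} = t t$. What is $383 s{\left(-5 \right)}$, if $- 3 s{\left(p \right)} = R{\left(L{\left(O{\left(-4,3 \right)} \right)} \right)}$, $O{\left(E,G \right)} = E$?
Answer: $- \frac{383}{3} \approx -127.67$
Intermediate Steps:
$L{\left(t \right)} = t^{2}$
$R{\left(f \right)} = 1$
$s{\left(p \right)} = - \frac{1}{3}$ ($s{\left(p \right)} = \left(- \frac{1}{3}\right) 1 = - \frac{1}{3}$)
$383 s{\left(-5 \right)} = 383 \left(- \frac{1}{3}\right) = - \frac{383}{3}$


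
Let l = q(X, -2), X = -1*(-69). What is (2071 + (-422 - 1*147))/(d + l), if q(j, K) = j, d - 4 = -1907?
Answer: -751/917 ≈ -0.81897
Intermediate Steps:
X = 69
d = -1903 (d = 4 - 1907 = -1903)
l = 69
(2071 + (-422 - 1*147))/(d + l) = (2071 + (-422 - 1*147))/(-1903 + 69) = (2071 + (-422 - 147))/(-1834) = (2071 - 569)*(-1/1834) = 1502*(-1/1834) = -751/917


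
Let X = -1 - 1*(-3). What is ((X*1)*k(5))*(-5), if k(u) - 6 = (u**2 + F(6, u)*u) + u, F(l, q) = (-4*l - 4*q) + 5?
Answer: 1590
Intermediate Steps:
F(l, q) = 5 - 4*l - 4*q
k(u) = 6 + u + u**2 + u*(-19 - 4*u) (k(u) = 6 + ((u**2 + (5 - 4*6 - 4*u)*u) + u) = 6 + ((u**2 + (5 - 24 - 4*u)*u) + u) = 6 + ((u**2 + (-19 - 4*u)*u) + u) = 6 + ((u**2 + u*(-19 - 4*u)) + u) = 6 + (u + u**2 + u*(-19 - 4*u)) = 6 + u + u**2 + u*(-19 - 4*u))
X = 2 (X = -1 + 3 = 2)
((X*1)*k(5))*(-5) = ((2*1)*(6 - 18*5 - 3*5**2))*(-5) = (2*(6 - 90 - 3*25))*(-5) = (2*(6 - 90 - 75))*(-5) = (2*(-159))*(-5) = -318*(-5) = 1590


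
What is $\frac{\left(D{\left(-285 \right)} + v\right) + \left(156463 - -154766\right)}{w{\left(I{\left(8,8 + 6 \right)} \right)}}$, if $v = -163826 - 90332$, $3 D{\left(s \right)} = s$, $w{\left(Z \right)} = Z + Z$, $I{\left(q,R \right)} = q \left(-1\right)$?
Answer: $-3561$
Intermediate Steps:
$I{\left(q,R \right)} = - q$
$w{\left(Z \right)} = 2 Z$
$D{\left(s \right)} = \frac{s}{3}$
$v = -254158$
$\frac{\left(D{\left(-285 \right)} + v\right) + \left(156463 - -154766\right)}{w{\left(I{\left(8,8 + 6 \right)} \right)}} = \frac{\left(\frac{1}{3} \left(-285\right) - 254158\right) + \left(156463 - -154766\right)}{2 \left(\left(-1\right) 8\right)} = \frac{\left(-95 - 254158\right) + \left(156463 + 154766\right)}{2 \left(-8\right)} = \frac{-254253 + 311229}{-16} = 56976 \left(- \frac{1}{16}\right) = -3561$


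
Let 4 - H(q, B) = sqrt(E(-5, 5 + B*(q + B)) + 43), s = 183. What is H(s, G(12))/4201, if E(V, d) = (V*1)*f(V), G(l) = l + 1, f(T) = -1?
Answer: 4/4201 - 4*sqrt(3)/4201 ≈ -0.00069703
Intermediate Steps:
G(l) = 1 + l
E(V, d) = -V (E(V, d) = (V*1)*(-1) = V*(-1) = -V)
H(q, B) = 4 - 4*sqrt(3) (H(q, B) = 4 - sqrt(-1*(-5) + 43) = 4 - sqrt(5 + 43) = 4 - sqrt(48) = 4 - 4*sqrt(3))
H(s, G(12))/4201 = (4 - 4*sqrt(3))/4201 = (4 - 4*sqrt(3))*(1/4201) = 4/4201 - 4*sqrt(3)/4201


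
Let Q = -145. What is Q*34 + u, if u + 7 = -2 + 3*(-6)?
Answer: -4957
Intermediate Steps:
u = -27 (u = -7 + (-2 + 3*(-6)) = -7 + (-2 - 18) = -7 - 20 = -27)
Q*34 + u = -145*34 - 27 = -4930 - 27 = -4957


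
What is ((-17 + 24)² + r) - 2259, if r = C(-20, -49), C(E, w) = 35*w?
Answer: -3925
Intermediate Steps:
r = -1715 (r = 35*(-49) = -1715)
((-17 + 24)² + r) - 2259 = ((-17 + 24)² - 1715) - 2259 = (7² - 1715) - 2259 = (49 - 1715) - 2259 = -1666 - 2259 = -3925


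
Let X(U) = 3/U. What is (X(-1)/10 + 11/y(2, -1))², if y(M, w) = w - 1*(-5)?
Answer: 2401/400 ≈ 6.0025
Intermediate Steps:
y(M, w) = 5 + w (y(M, w) = w + 5 = 5 + w)
(X(-1)/10 + 11/y(2, -1))² = ((3/(-1))/10 + 11/(5 - 1))² = ((3*(-1))*(⅒) + 11/4)² = (-3*⅒ + 11*(¼))² = (-3/10 + 11/4)² = (49/20)² = 2401/400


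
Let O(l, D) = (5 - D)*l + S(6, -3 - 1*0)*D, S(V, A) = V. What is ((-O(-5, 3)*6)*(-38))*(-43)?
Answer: -78432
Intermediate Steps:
O(l, D) = 6*D + l*(5 - D) (O(l, D) = (5 - D)*l + 6*D = l*(5 - D) + 6*D = 6*D + l*(5 - D))
((-O(-5, 3)*6)*(-38))*(-43) = ((-(5*(-5) + 6*3 - 1*3*(-5))*6)*(-38))*(-43) = ((-(-25 + 18 + 15)*6)*(-38))*(-43) = ((-1*8*6)*(-38))*(-43) = (-8*6*(-38))*(-43) = -48*(-38)*(-43) = 1824*(-43) = -78432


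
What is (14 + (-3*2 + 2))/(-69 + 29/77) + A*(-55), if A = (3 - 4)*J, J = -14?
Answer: -2034725/2642 ≈ -770.15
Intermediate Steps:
A = 14 (A = (3 - 4)*(-14) = -1*(-14) = 14)
(14 + (-3*2 + 2))/(-69 + 29/77) + A*(-55) = (14 + (-3*2 + 2))/(-69 + 29/77) + 14*(-55) = (14 + (-6 + 2))/(-69 + 29*(1/77)) - 770 = (14 - 4)/(-69 + 29/77) - 770 = 10/(-5284/77) - 770 = 10*(-77/5284) - 770 = -385/2642 - 770 = -2034725/2642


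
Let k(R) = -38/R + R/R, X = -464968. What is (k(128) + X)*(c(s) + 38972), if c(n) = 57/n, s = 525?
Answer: -202952466930933/11200 ≈ -1.8121e+10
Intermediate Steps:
k(R) = 1 - 38/R (k(R) = -38/R + 1 = 1 - 38/R)
(k(128) + X)*(c(s) + 38972) = ((-38 + 128)/128 - 464968)*(57/525 + 38972) = ((1/128)*90 - 464968)*(57*(1/525) + 38972) = (45/64 - 464968)*(19/175 + 38972) = -29757907/64*6820119/175 = -202952466930933/11200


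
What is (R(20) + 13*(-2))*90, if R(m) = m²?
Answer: 33660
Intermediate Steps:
(R(20) + 13*(-2))*90 = (20² + 13*(-2))*90 = (400 - 26)*90 = 374*90 = 33660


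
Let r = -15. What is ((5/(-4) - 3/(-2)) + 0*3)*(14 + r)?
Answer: -1/4 ≈ -0.25000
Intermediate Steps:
((5/(-4) - 3/(-2)) + 0*3)*(14 + r) = ((5/(-4) - 3/(-2)) + 0*3)*(14 - 15) = ((5*(-1/4) - 3*(-1/2)) + 0)*(-1) = ((-5/4 + 3/2) + 0)*(-1) = (1/4 + 0)*(-1) = (1/4)*(-1) = -1/4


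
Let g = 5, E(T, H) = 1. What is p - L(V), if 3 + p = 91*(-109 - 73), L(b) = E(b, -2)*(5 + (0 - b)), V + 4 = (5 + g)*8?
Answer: -16494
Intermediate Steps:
V = 76 (V = -4 + (5 + 5)*8 = -4 + 10*8 = -4 + 80 = 76)
L(b) = 5 - b (L(b) = 1*(5 + (0 - b)) = 1*(5 - b) = 5 - b)
p = -16565 (p = -3 + 91*(-109 - 73) = -3 + 91*(-182) = -3 - 16562 = -16565)
p - L(V) = -16565 - (5 - 1*76) = -16565 - (5 - 76) = -16565 - 1*(-71) = -16565 + 71 = -16494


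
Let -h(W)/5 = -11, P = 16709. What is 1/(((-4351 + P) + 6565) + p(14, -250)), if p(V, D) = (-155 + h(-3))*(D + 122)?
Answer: 1/31723 ≈ 3.1523e-5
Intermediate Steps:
h(W) = 55 (h(W) = -5*(-11) = 55)
p(V, D) = -12200 - 100*D (p(V, D) = (-155 + 55)*(D + 122) = -100*(122 + D) = -12200 - 100*D)
1/(((-4351 + P) + 6565) + p(14, -250)) = 1/(((-4351 + 16709) + 6565) + (-12200 - 100*(-250))) = 1/((12358 + 6565) + (-12200 + 25000)) = 1/(18923 + 12800) = 1/31723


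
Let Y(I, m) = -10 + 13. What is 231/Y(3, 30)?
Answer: 77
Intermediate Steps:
Y(I, m) = 3
231/Y(3, 30) = 231/3 = 231*(1/3) = 77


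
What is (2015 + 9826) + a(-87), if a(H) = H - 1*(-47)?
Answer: 11801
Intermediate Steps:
a(H) = 47 + H (a(H) = H + 47 = 47 + H)
(2015 + 9826) + a(-87) = (2015 + 9826) + (47 - 87) = 11841 - 40 = 11801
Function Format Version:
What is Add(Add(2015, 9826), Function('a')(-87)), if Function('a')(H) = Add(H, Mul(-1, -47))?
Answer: 11801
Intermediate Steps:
Function('a')(H) = Add(47, H) (Function('a')(H) = Add(H, 47) = Add(47, H))
Add(Add(2015, 9826), Function('a')(-87)) = Add(Add(2015, 9826), Add(47, -87)) = Add(11841, -40) = 11801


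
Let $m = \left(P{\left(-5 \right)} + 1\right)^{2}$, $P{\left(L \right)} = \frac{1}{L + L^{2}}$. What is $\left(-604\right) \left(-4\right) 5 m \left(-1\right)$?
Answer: $- \frac{66591}{5} \approx -13318.0$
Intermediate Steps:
$m = \frac{441}{400}$ ($m = \left(\frac{1}{\left(-5\right) \left(1 - 5\right)} + 1\right)^{2} = \left(- \frac{1}{5 \left(-4\right)} + 1\right)^{2} = \left(\left(- \frac{1}{5}\right) \left(- \frac{1}{4}\right) + 1\right)^{2} = \left(\frac{1}{20} + 1\right)^{2} = \left(\frac{21}{20}\right)^{2} = \frac{441}{400} \approx 1.1025$)
$\left(-604\right) \left(-4\right) 5 m \left(-1\right) = \left(-604\right) \left(-4\right) 5 \cdot \frac{441}{400} \left(-1\right) = 2416 \cdot \frac{441}{80} \left(-1\right) = 2416 \left(- \frac{441}{80}\right) = - \frac{66591}{5}$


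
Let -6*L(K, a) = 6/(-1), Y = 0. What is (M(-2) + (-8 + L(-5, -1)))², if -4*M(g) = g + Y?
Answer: 169/4 ≈ 42.250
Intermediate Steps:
L(K, a) = 1 (L(K, a) = -1/(-1) = -(-1) = -⅙*(-6) = 1)
M(g) = -g/4 (M(g) = -(g + 0)/4 = -g/4)
(M(-2) + (-8 + L(-5, -1)))² = (-¼*(-2) + (-8 + 1))² = (½ - 7)² = (-13/2)² = 169/4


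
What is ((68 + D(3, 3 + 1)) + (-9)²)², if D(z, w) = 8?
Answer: 24649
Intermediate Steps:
((68 + D(3, 3 + 1)) + (-9)²)² = ((68 + 8) + (-9)²)² = (76 + 81)² = 157² = 24649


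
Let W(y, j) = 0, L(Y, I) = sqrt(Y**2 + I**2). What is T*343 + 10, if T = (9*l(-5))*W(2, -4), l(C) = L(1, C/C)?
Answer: 10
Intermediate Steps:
L(Y, I) = sqrt(I**2 + Y**2)
l(C) = sqrt(2) (l(C) = sqrt((C/C)**2 + 1**2) = sqrt(1**2 + 1) = sqrt(1 + 1) = sqrt(2))
T = 0 (T = (9*sqrt(2))*0 = 0)
T*343 + 10 = 0*343 + 10 = 0 + 10 = 10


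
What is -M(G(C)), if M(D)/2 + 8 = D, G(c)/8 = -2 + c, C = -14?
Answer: 272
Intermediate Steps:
G(c) = -16 + 8*c (G(c) = 8*(-2 + c) = -16 + 8*c)
M(D) = -16 + 2*D
-M(G(C)) = -(-16 + 2*(-16 + 8*(-14))) = -(-16 + 2*(-16 - 112)) = -(-16 + 2*(-128)) = -(-16 - 256) = -1*(-272) = 272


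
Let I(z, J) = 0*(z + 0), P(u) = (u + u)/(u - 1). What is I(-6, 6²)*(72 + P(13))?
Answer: 0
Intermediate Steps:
P(u) = 2*u/(-1 + u) (P(u) = (2*u)/(-1 + u) = 2*u/(-1 + u))
I(z, J) = 0 (I(z, J) = 0*z = 0)
I(-6, 6²)*(72 + P(13)) = 0*(72 + 2*13/(-1 + 13)) = 0*(72 + 2*13/12) = 0*(72 + 2*13*(1/12)) = 0*(72 + 13/6) = 0*(445/6) = 0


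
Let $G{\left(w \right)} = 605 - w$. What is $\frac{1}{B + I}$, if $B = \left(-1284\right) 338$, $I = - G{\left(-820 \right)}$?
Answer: $- \frac{1}{435417} \approx -2.2966 \cdot 10^{-6}$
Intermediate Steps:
$I = -1425$ ($I = - (605 - -820) = - (605 + 820) = \left(-1\right) 1425 = -1425$)
$B = -433992$
$\frac{1}{B + I} = \frac{1}{-433992 - 1425} = \frac{1}{-435417} = - \frac{1}{435417}$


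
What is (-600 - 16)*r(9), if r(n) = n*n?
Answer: -49896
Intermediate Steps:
r(n) = n**2
(-600 - 16)*r(9) = (-600 - 16)*9**2 = -616*81 = -49896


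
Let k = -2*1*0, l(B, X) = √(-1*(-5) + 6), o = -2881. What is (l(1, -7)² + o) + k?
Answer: -2870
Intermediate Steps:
l(B, X) = √11 (l(B, X) = √(5 + 6) = √11)
k = 0 (k = -2*0 = 0)
(l(1, -7)² + o) + k = ((√11)² - 2881) + 0 = (11 - 2881) + 0 = -2870 + 0 = -2870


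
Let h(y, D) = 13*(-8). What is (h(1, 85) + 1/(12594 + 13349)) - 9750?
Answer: -255642321/25943 ≈ -9854.0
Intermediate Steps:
h(y, D) = -104
(h(1, 85) + 1/(12594 + 13349)) - 9750 = (-104 + 1/(12594 + 13349)) - 9750 = (-104 + 1/25943) - 9750 = -2698071/25943 - 9750 = -255642321/25943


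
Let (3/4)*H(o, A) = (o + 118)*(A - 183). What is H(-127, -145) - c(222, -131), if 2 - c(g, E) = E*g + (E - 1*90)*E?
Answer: 3803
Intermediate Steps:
c(g, E) = 2 - E*g - E*(-90 + E) (c(g, E) = 2 - (E*g + (E - 1*90)*E) = 2 - (E*g + (E - 90)*E) = 2 - (E*g + (-90 + E)*E) = 2 - (E*g + E*(-90 + E)) = 2 + (-E*g - E*(-90 + E)) = 2 - E*g - E*(-90 + E))
H(o, A) = 4*(-183 + A)*(118 + o)/3 (H(o, A) = 4*((o + 118)*(A - 183))/3 = 4*((118 + o)*(-183 + A))/3 = 4*((-183 + A)*(118 + o))/3 = 4*(-183 + A)*(118 + o)/3)
H(-127, -145) - c(222, -131) = (-28792 - 244*(-127) + (472/3)*(-145) + (4/3)*(-145)*(-127)) - (2 - 1*(-131)² + 90*(-131) - 1*(-131)*222) = (-28792 + 30988 - 68440/3 + 73660/3) - (2 - 1*17161 - 11790 + 29082) = 3936 - (2 - 17161 - 11790 + 29082) = 3936 - 1*133 = 3936 - 133 = 3803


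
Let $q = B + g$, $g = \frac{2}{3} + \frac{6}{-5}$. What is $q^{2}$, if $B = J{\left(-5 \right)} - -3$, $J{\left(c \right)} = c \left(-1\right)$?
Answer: $\frac{12544}{225} \approx 55.751$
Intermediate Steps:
$g = - \frac{8}{15}$ ($g = 2 \cdot \frac{1}{3} + 6 \left(- \frac{1}{5}\right) = \frac{2}{3} - \frac{6}{5} = - \frac{8}{15} \approx -0.53333$)
$J{\left(c \right)} = - c$
$B = 8$ ($B = \left(-1\right) \left(-5\right) - -3 = 5 + 3 = 8$)
$q = \frac{112}{15}$ ($q = 8 - \frac{8}{15} = \frac{112}{15} \approx 7.4667$)
$q^{2} = \left(\frac{112}{15}\right)^{2} = \frac{12544}{225}$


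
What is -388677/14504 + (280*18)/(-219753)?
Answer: -9498448549/354144168 ≈ -26.821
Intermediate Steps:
-388677/14504 + (280*18)/(-219753) = -388677*1/14504 + 5040*(-1/219753) = -388677/14504 - 560/24417 = -9498448549/354144168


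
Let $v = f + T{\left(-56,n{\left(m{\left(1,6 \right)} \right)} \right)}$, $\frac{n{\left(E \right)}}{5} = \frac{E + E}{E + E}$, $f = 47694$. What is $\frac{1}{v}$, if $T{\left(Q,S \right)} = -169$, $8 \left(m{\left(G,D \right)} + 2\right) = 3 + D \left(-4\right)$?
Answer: $\frac{1}{47525} \approx 2.1042 \cdot 10^{-5}$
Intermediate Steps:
$m{\left(G,D \right)} = - \frac{13}{8} - \frac{D}{2}$ ($m{\left(G,D \right)} = -2 + \frac{3 + D \left(-4\right)}{8} = -2 + \frac{3 - 4 D}{8} = -2 - \left(- \frac{3}{8} + \frac{D}{2}\right) = - \frac{13}{8} - \frac{D}{2}$)
$n{\left(E \right)} = 5$ ($n{\left(E \right)} = 5 \frac{E + E}{E + E} = 5 \frac{2 E}{2 E} = 5 \cdot 2 E \frac{1}{2 E} = 5 \cdot 1 = 5$)
$v = 47525$ ($v = 47694 - 169 = 47525$)
$\frac{1}{v} = \frac{1}{47525}$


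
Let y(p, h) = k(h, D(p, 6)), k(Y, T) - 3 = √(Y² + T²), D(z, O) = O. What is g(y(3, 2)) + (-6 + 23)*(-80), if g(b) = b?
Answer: -1357 + 2*√10 ≈ -1350.7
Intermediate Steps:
k(Y, T) = 3 + √(T² + Y²) (k(Y, T) = 3 + √(Y² + T²) = 3 + √(T² + Y²))
y(p, h) = 3 + √(36 + h²) (y(p, h) = 3 + √(6² + h²) = 3 + √(36 + h²))
g(y(3, 2)) + (-6 + 23)*(-80) = (3 + √(36 + 2²)) + (-6 + 23)*(-80) = (3 + √(36 + 4)) + 17*(-80) = (3 + √40) - 1360 = (3 + 2*√10) - 1360 = -1357 + 2*√10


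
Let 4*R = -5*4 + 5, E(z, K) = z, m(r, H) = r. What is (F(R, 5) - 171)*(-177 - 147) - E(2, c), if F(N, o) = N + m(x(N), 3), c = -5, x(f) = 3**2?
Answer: 53701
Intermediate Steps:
x(f) = 9
R = -15/4 (R = (-5*4 + 5)/4 = (-20 + 5)/4 = (1/4)*(-15) = -15/4 ≈ -3.7500)
F(N, o) = 9 + N (F(N, o) = N + 9 = 9 + N)
(F(R, 5) - 171)*(-177 - 147) - E(2, c) = ((9 - 15/4) - 171)*(-177 - 147) - 1*2 = (21/4 - 171)*(-324) - 2 = -663/4*(-324) - 2 = 53703 - 2 = 53701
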